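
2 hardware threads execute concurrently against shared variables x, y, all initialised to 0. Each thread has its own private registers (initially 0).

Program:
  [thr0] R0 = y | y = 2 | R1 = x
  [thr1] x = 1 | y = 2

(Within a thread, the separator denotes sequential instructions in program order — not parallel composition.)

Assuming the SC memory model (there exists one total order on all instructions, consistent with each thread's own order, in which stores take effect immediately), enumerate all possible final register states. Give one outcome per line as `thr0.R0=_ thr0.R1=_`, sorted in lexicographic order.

outcome vector order: (thr0.R0,thr0.R1)
|SC outcomes| = 3

thr0.R0=0 thr0.R1=0
thr0.R0=0 thr0.R1=1
thr0.R0=2 thr0.R1=1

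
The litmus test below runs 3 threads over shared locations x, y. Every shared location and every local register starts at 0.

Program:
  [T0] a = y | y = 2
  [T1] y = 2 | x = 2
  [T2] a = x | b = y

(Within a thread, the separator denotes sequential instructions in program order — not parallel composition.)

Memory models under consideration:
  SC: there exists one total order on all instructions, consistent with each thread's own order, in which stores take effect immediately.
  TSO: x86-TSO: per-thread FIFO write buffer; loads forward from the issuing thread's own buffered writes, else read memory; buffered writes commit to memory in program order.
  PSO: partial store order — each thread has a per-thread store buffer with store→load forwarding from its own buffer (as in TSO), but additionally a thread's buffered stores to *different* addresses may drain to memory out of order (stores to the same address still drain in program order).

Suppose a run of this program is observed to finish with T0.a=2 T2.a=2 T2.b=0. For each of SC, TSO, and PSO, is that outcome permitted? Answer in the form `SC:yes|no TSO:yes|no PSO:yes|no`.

SC:no TSO:no PSO:yes

outcome vector order: (T0.a,T2.a,T2.b)
SC: 6 outcomes — {000 002 022 200 202 222}
TSO: 6 outcomes — {000 002 022 200 202 222}
PSO: 8 outcomes — {000 002 020 022 200 202 220 222}
target 220 ∈ {PSO}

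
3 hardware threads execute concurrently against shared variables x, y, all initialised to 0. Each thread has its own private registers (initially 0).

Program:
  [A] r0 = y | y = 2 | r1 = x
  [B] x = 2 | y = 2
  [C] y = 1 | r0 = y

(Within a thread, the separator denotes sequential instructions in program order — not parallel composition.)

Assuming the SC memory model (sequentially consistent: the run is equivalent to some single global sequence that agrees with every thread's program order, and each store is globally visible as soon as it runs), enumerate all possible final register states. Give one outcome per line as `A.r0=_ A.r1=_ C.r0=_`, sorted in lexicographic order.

A.r0=0 A.r1=0 C.r0=1
A.r0=0 A.r1=0 C.r0=2
A.r0=0 A.r1=2 C.r0=1
A.r0=0 A.r1=2 C.r0=2
A.r0=1 A.r1=0 C.r0=1
A.r0=1 A.r1=0 C.r0=2
A.r0=1 A.r1=2 C.r0=1
A.r0=1 A.r1=2 C.r0=2
A.r0=2 A.r1=2 C.r0=1
A.r0=2 A.r1=2 C.r0=2

outcome vector order: (A.r0,A.r1,C.r0)
|SC outcomes| = 10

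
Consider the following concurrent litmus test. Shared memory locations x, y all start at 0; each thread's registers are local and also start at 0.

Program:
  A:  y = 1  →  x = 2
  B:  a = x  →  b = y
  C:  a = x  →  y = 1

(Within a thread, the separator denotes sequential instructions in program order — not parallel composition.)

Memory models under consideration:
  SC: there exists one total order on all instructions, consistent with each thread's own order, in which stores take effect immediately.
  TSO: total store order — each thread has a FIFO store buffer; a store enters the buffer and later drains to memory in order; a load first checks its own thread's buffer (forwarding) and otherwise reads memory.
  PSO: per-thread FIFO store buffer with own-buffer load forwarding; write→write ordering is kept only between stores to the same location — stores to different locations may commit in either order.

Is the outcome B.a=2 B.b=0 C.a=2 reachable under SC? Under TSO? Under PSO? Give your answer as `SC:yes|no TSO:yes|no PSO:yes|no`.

SC:no TSO:no PSO:yes

outcome vector order: (B.a,B.b,C.a)
SC (6): 0/0/0 0/0/2 0/1/0 0/1/2 2/1/0 2/1/2
TSO (6): 0/0/0 0/0/2 0/1/0 0/1/2 2/1/0 2/1/2
PSO (8): 0/0/0 0/0/2 0/1/0 0/1/2 2/0/0 2/0/2 2/1/0 2/1/2
target 2/0/2 ∈ {PSO}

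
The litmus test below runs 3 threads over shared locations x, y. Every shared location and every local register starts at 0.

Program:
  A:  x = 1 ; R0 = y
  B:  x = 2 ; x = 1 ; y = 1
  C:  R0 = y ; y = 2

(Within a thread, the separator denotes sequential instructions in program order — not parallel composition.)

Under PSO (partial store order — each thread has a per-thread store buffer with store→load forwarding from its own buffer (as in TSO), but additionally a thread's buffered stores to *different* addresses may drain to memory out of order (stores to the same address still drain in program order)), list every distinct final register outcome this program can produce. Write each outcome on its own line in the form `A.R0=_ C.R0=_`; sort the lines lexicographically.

outcome vector order: (A.R0,C.R0)
|PSO outcomes| = 6

A.R0=0 C.R0=0
A.R0=0 C.R0=1
A.R0=1 C.R0=0
A.R0=1 C.R0=1
A.R0=2 C.R0=0
A.R0=2 C.R0=1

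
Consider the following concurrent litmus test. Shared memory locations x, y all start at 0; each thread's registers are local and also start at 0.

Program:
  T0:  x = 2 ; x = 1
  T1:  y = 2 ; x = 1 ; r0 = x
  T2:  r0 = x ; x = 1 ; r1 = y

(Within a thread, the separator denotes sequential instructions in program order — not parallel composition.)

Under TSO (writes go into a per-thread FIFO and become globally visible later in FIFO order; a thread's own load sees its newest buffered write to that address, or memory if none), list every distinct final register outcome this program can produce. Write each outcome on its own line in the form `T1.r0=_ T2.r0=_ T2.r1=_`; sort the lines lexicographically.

outcome vector order: (T1.r0,T2.r0,T2.r1)
|TSO outcomes| = 10

T1.r0=1 T2.r0=0 T2.r1=0
T1.r0=1 T2.r0=0 T2.r1=2
T1.r0=1 T2.r0=1 T2.r1=0
T1.r0=1 T2.r0=1 T2.r1=2
T1.r0=1 T2.r0=2 T2.r1=0
T1.r0=1 T2.r0=2 T2.r1=2
T1.r0=2 T2.r0=0 T2.r1=0
T1.r0=2 T2.r0=0 T2.r1=2
T1.r0=2 T2.r0=1 T2.r1=2
T1.r0=2 T2.r0=2 T2.r1=2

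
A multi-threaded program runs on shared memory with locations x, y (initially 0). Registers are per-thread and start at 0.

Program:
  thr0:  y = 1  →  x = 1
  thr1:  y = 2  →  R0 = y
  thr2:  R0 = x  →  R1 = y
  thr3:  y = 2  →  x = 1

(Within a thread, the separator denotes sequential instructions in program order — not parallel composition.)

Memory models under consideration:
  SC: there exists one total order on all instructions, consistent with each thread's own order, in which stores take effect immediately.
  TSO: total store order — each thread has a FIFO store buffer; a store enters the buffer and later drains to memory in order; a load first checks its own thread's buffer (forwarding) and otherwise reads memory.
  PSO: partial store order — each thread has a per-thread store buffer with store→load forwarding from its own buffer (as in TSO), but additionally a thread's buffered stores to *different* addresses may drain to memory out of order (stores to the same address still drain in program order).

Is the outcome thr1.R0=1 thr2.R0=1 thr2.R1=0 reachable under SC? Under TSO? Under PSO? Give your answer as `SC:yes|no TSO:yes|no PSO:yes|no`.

outcome vector order: (thr1.R0,thr2.R0,thr2.R1)
[SC] allowed = {100 101 102 111 112 200 201 202 211 212}
[TSO] allowed = {100 101 102 111 112 200 201 202 211 212}
[PSO] allowed = {100 101 102 110 111 112 200 201 202 210 211 212}
target 110 ∈ {PSO}

SC:no TSO:no PSO:yes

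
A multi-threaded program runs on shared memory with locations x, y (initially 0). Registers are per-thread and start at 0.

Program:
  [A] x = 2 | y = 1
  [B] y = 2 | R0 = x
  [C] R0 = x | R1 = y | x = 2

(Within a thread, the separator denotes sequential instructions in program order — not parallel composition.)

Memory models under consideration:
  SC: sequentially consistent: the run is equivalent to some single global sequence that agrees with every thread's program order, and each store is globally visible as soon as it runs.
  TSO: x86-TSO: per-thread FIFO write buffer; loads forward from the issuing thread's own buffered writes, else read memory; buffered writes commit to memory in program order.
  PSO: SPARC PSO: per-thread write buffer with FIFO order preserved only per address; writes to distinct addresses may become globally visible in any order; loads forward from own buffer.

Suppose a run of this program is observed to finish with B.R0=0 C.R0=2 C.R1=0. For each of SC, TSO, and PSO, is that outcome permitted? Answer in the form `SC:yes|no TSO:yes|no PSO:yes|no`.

SC:no TSO:yes PSO:yes

outcome vector order: (B.R0,C.R0,C.R1)
SC (11): 0/0/0, 0/0/1, 0/0/2, 0/2/1, 0/2/2, 2/0/0, 2/0/1, 2/0/2, 2/2/0, 2/2/1, 2/2/2
TSO (12): 0/0/0, 0/0/1, 0/0/2, 0/2/0, 0/2/1, 0/2/2, 2/0/0, 2/0/1, 2/0/2, 2/2/0, 2/2/1, 2/2/2
PSO (12): 0/0/0, 0/0/1, 0/0/2, 0/2/0, 0/2/1, 0/2/2, 2/0/0, 2/0/1, 2/0/2, 2/2/0, 2/2/1, 2/2/2
target 0/2/0 ∈ {TSO,PSO}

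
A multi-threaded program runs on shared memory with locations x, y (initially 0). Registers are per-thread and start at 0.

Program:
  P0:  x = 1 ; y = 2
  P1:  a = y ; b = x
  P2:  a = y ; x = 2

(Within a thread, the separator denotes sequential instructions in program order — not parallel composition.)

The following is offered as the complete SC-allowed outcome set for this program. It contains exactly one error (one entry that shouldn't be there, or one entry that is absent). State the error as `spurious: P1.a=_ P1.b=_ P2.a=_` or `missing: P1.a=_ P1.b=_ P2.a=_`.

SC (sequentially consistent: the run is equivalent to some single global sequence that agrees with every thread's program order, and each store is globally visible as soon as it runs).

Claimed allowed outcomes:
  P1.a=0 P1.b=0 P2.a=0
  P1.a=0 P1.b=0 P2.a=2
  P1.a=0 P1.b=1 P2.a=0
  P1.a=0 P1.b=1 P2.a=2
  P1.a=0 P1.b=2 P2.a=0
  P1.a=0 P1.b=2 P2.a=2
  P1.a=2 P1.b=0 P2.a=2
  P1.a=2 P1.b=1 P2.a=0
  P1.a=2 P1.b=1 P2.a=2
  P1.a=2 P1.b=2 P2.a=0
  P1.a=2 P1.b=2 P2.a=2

spurious: P1.a=2 P1.b=0 P2.a=2

outcome vector order: (P1.a,P1.b,P2.a)
SC: 10 outcomes — {<0 0 0> <0 0 2> <0 1 0> <0 1 2> <0 2 0> <0 2 2> <2 1 0> <2 1 2> <2 2 0> <2 2 2>}
claimed∖SC = {<2 0 2>}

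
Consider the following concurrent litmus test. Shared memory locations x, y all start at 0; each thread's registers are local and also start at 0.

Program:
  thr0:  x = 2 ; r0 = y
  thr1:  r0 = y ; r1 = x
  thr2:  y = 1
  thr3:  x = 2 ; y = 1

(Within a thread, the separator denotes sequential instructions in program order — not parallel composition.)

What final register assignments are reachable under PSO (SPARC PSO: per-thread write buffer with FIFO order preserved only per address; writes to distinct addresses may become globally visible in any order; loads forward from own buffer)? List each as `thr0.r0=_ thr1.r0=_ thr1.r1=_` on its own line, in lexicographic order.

outcome vector order: (thr0.r0,thr1.r0,thr1.r1)
|PSO outcomes| = 8

thr0.r0=0 thr1.r0=0 thr1.r1=0
thr0.r0=0 thr1.r0=0 thr1.r1=2
thr0.r0=0 thr1.r0=1 thr1.r1=0
thr0.r0=0 thr1.r0=1 thr1.r1=2
thr0.r0=1 thr1.r0=0 thr1.r1=0
thr0.r0=1 thr1.r0=0 thr1.r1=2
thr0.r0=1 thr1.r0=1 thr1.r1=0
thr0.r0=1 thr1.r0=1 thr1.r1=2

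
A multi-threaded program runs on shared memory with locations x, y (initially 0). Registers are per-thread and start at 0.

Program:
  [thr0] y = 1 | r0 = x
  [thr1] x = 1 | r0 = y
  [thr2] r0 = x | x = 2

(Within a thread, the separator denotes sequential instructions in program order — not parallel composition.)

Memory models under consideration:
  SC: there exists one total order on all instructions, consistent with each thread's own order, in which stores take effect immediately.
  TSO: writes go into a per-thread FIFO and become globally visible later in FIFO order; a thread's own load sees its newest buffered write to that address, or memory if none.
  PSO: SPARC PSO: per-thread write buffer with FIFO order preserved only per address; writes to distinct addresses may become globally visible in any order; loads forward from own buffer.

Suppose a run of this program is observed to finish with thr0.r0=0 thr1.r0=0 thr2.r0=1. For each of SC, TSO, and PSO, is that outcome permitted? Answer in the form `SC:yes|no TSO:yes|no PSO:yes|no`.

SC:no TSO:yes PSO:yes

outcome vector order: (thr0.r0,thr1.r0,thr2.r0)
under SC → <0 1 0>; <0 1 1>; <1 0 0>; <1 0 1>; <1 1 0>; <1 1 1>; <2 0 0>; <2 0 1>; <2 1 0>; <2 1 1>
under TSO → <0 0 0>; <0 0 1>; <0 1 0>; <0 1 1>; <1 0 0>; <1 0 1>; <1 1 0>; <1 1 1>; <2 0 0>; <2 0 1>; <2 1 0>; <2 1 1>
under PSO → <0 0 0>; <0 0 1>; <0 1 0>; <0 1 1>; <1 0 0>; <1 0 1>; <1 1 0>; <1 1 1>; <2 0 0>; <2 0 1>; <2 1 0>; <2 1 1>
target <0 0 1> ∈ {TSO,PSO}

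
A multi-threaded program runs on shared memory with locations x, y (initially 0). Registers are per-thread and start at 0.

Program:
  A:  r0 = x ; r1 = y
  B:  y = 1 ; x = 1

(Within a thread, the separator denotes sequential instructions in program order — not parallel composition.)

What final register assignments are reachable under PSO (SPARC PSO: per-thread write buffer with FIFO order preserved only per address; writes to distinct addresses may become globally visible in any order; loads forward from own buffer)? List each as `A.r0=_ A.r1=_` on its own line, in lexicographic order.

A.r0=0 A.r1=0
A.r0=0 A.r1=1
A.r0=1 A.r1=0
A.r0=1 A.r1=1

outcome vector order: (A.r0,A.r1)
|PSO outcomes| = 4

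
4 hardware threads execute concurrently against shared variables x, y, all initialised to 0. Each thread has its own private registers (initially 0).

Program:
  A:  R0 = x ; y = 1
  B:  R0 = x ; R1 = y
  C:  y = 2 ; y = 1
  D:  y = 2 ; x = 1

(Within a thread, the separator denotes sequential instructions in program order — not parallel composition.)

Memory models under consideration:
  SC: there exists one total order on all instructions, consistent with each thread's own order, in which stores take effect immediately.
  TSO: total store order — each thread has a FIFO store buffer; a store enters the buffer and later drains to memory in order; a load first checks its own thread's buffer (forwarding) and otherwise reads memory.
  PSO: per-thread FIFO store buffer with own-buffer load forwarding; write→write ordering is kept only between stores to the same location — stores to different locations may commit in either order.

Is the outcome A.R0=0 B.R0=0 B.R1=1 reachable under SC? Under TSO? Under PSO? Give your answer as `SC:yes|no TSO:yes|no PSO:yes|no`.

SC:yes TSO:yes PSO:yes

outcome vector order: (A.R0,B.R0,B.R1)
SC: 10 outcomes — {0/0/0; 0/0/1; 0/0/2; 0/1/1; 0/1/2; 1/0/0; 1/0/1; 1/0/2; 1/1/1; 1/1/2}
TSO: 10 outcomes — {0/0/0; 0/0/1; 0/0/2; 0/1/1; 0/1/2; 1/0/0; 1/0/1; 1/0/2; 1/1/1; 1/1/2}
PSO: 12 outcomes — {0/0/0; 0/0/1; 0/0/2; 0/1/0; 0/1/1; 0/1/2; 1/0/0; 1/0/1; 1/0/2; 1/1/0; 1/1/1; 1/1/2}
target 0/0/1 ∈ {SC,TSO,PSO}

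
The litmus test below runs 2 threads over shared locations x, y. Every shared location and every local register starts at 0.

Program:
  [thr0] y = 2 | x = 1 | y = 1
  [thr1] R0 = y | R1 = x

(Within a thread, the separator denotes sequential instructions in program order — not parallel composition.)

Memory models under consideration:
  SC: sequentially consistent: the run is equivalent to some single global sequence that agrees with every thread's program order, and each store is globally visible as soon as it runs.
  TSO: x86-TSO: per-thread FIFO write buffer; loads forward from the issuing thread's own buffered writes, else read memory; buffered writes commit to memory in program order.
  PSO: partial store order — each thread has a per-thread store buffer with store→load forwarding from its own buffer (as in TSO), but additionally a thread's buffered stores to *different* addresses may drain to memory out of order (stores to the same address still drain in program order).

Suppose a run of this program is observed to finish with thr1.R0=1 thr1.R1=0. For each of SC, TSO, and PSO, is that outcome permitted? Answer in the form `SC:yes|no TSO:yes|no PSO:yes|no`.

SC:no TSO:no PSO:yes

outcome vector order: (thr1.R0,thr1.R1)
SC (5): <0 0>; <0 1>; <1 1>; <2 0>; <2 1>
TSO (5): <0 0>; <0 1>; <1 1>; <2 0>; <2 1>
PSO (6): <0 0>; <0 1>; <1 0>; <1 1>; <2 0>; <2 1>
target <1 0> ∈ {PSO}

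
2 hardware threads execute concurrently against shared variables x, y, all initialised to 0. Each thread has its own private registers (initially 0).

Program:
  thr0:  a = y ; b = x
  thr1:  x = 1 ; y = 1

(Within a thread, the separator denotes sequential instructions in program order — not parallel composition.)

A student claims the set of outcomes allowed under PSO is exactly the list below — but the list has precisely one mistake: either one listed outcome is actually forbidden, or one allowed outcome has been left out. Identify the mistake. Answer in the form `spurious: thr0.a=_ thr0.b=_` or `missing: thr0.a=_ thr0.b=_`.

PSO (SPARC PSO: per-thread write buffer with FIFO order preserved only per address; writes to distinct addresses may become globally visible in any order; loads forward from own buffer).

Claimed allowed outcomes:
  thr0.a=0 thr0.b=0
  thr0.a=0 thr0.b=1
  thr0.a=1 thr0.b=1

missing: thr0.a=1 thr0.b=0

outcome vector order: (thr0.a,thr0.b)
PSO (4): <0 0> <0 1> <1 0> <1 1>
PSO∖claimed = {<1 0>}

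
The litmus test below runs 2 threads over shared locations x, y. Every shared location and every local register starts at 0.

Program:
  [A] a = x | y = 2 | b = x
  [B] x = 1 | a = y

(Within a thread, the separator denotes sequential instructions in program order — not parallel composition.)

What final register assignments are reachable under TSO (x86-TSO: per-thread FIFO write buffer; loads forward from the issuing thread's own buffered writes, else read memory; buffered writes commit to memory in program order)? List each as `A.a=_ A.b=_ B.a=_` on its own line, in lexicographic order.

A.a=0 A.b=0 B.a=0
A.a=0 A.b=0 B.a=2
A.a=0 A.b=1 B.a=0
A.a=0 A.b=1 B.a=2
A.a=1 A.b=1 B.a=0
A.a=1 A.b=1 B.a=2

outcome vector order: (A.a,A.b,B.a)
|TSO outcomes| = 6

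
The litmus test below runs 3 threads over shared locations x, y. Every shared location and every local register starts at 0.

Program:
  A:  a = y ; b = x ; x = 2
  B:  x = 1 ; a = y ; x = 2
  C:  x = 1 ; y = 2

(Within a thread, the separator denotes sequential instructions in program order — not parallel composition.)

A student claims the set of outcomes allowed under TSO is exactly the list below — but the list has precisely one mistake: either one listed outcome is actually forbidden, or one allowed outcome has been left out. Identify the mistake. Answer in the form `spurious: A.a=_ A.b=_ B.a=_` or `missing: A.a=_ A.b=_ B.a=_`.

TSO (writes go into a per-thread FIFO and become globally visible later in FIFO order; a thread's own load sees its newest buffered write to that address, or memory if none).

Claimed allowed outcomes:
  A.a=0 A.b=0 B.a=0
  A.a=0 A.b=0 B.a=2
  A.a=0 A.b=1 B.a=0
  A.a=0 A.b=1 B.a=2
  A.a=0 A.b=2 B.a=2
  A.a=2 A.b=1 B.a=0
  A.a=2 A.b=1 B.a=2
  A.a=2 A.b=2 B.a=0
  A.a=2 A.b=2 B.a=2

missing: A.a=0 A.b=2 B.a=0

outcome vector order: (A.a,A.b,B.a)
TSO (10): <0 0 0>; <0 0 2>; <0 1 0>; <0 1 2>; <0 2 0>; <0 2 2>; <2 1 0>; <2 1 2>; <2 2 0>; <2 2 2>
TSO∖claimed = {<0 2 0>}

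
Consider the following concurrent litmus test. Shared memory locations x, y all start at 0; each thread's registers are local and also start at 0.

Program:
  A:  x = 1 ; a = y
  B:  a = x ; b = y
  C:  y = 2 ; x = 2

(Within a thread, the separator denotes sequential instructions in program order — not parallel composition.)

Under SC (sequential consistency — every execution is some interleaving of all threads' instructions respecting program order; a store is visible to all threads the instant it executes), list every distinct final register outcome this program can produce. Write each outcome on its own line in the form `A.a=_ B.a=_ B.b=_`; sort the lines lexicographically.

A.a=0 B.a=0 B.b=0
A.a=0 B.a=0 B.b=2
A.a=0 B.a=1 B.b=0
A.a=0 B.a=1 B.b=2
A.a=0 B.a=2 B.b=2
A.a=2 B.a=0 B.b=0
A.a=2 B.a=0 B.b=2
A.a=2 B.a=1 B.b=0
A.a=2 B.a=1 B.b=2
A.a=2 B.a=2 B.b=2

outcome vector order: (A.a,B.a,B.b)
|SC outcomes| = 10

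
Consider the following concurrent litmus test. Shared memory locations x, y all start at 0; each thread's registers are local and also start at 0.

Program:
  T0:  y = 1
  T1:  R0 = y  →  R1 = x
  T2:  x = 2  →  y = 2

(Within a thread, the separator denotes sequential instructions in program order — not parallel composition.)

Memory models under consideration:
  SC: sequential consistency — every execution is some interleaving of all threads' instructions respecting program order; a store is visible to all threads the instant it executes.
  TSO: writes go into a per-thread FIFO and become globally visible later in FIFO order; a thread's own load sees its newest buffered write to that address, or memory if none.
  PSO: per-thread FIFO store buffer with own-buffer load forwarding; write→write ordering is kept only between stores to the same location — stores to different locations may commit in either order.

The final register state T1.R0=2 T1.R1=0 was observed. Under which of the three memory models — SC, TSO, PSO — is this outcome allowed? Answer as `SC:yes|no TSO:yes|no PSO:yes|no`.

SC:no TSO:no PSO:yes

outcome vector order: (T1.R0,T1.R1)
[SC] allowed = {0/0; 0/2; 1/0; 1/2; 2/2}
[TSO] allowed = {0/0; 0/2; 1/0; 1/2; 2/2}
[PSO] allowed = {0/0; 0/2; 1/0; 1/2; 2/0; 2/2}
target 2/0 ∈ {PSO}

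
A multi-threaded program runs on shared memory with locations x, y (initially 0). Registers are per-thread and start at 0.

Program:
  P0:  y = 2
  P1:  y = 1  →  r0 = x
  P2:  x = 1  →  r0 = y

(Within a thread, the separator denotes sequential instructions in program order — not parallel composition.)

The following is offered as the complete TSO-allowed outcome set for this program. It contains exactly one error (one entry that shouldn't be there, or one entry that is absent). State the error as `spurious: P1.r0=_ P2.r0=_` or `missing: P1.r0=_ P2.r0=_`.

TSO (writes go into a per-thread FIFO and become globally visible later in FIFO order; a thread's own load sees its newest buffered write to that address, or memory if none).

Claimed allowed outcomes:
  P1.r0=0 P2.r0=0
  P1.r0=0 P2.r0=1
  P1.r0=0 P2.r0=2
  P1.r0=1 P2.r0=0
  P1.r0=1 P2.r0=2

outcome vector order: (P1.r0,P2.r0)
under TSO → (0,0); (0,1); (0,2); (1,0); (1,1); (1,2)
TSO∖claimed = {(1,1)}

missing: P1.r0=1 P2.r0=1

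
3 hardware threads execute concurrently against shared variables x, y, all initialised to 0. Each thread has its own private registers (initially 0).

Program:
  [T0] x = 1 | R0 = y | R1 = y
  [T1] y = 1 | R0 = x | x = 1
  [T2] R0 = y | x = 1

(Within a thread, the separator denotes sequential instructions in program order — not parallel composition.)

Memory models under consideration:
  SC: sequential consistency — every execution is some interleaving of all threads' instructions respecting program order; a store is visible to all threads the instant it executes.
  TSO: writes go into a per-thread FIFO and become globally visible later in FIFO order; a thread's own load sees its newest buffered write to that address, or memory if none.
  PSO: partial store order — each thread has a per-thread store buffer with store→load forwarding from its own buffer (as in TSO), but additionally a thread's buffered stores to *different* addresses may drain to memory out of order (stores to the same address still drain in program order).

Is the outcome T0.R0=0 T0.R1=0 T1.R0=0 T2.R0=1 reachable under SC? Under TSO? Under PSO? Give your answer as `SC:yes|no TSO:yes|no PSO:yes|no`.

SC:no TSO:yes PSO:yes

outcome vector order: (T0.R0,T0.R1,T1.R0,T2.R0)
SC (8): (0,0,1,0) (0,0,1,1) (0,1,1,0) (0,1,1,1) (1,1,0,0) (1,1,0,1) (1,1,1,0) (1,1,1,1)
TSO (12): (0,0,0,0) (0,0,0,1) (0,0,1,0) (0,0,1,1) (0,1,0,0) (0,1,0,1) (0,1,1,0) (0,1,1,1) (1,1,0,0) (1,1,0,1) (1,1,1,0) (1,1,1,1)
PSO (12): (0,0,0,0) (0,0,0,1) (0,0,1,0) (0,0,1,1) (0,1,0,0) (0,1,0,1) (0,1,1,0) (0,1,1,1) (1,1,0,0) (1,1,0,1) (1,1,1,0) (1,1,1,1)
target (0,0,0,1) ∈ {TSO,PSO}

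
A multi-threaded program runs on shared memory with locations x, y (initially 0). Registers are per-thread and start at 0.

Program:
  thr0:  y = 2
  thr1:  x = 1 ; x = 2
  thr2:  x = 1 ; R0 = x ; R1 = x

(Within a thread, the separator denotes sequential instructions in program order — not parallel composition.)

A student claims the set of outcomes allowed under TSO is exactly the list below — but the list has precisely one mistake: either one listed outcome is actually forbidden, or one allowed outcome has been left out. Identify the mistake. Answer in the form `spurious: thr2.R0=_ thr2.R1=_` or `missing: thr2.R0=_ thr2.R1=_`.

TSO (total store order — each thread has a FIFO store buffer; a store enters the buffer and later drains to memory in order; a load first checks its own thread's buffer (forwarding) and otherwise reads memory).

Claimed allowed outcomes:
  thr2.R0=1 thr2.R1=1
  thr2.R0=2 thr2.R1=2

missing: thr2.R0=1 thr2.R1=2

outcome vector order: (thr2.R0,thr2.R1)
under TSO → 1/1; 1/2; 2/2
TSO∖claimed = {1/2}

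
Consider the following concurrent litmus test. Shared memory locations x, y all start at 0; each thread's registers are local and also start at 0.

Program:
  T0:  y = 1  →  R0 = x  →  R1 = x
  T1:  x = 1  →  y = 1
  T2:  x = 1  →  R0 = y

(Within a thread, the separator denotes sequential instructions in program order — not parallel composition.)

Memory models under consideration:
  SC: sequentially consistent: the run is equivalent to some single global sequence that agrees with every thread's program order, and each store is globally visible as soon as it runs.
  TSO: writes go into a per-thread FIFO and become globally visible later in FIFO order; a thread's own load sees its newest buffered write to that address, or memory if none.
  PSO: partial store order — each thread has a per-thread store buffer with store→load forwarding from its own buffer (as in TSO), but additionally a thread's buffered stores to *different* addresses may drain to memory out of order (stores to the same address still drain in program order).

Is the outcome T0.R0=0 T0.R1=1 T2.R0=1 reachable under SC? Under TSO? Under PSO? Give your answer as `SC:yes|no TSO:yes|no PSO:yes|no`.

SC:yes TSO:yes PSO:yes

outcome vector order: (T0.R0,T0.R1,T2.R0)
under SC → (0,0,1) (0,1,1) (1,1,0) (1,1,1)
under TSO → (0,0,0) (0,0,1) (0,1,0) (0,1,1) (1,1,0) (1,1,1)
under PSO → (0,0,0) (0,0,1) (0,1,0) (0,1,1) (1,1,0) (1,1,1)
target (0,1,1) ∈ {SC,TSO,PSO}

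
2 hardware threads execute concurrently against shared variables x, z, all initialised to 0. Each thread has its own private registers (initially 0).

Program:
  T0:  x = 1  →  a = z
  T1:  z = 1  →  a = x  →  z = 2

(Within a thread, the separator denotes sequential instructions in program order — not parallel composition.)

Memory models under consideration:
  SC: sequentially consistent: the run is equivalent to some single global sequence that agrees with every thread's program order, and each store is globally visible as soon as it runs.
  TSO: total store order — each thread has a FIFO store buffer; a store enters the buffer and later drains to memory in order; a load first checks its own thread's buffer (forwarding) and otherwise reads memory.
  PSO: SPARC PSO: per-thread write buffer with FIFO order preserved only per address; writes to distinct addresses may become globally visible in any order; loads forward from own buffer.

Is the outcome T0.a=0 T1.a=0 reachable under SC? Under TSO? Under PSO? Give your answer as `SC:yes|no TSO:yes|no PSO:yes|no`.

outcome vector order: (T0.a,T1.a)
SC: 5 outcomes — {<0 1>, <1 0>, <1 1>, <2 0>, <2 1>}
TSO: 6 outcomes — {<0 0>, <0 1>, <1 0>, <1 1>, <2 0>, <2 1>}
PSO: 6 outcomes — {<0 0>, <0 1>, <1 0>, <1 1>, <2 0>, <2 1>}
target <0 0> ∈ {TSO,PSO}

SC:no TSO:yes PSO:yes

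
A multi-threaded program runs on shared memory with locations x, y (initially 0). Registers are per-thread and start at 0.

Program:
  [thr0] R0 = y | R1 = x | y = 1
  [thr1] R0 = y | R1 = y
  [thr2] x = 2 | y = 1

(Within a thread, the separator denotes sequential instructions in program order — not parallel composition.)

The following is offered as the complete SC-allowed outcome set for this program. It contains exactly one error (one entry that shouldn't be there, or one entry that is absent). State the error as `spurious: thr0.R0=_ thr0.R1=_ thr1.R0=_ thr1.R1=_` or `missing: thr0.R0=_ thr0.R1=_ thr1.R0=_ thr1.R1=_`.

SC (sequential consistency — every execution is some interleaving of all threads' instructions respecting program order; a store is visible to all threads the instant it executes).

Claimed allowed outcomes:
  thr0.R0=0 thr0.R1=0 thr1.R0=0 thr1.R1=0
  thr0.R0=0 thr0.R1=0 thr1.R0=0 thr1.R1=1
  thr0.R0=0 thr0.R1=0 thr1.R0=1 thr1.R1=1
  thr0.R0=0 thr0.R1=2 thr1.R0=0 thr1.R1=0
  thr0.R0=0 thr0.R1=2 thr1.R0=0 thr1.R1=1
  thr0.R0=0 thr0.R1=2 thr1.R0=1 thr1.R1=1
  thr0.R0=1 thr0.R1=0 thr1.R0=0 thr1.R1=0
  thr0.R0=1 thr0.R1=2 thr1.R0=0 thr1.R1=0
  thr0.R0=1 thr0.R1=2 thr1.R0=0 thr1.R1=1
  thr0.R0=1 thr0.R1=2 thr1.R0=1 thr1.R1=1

spurious: thr0.R0=1 thr0.R1=0 thr1.R0=0 thr1.R1=0

outcome vector order: (thr0.R0,thr0.R1,thr1.R0,thr1.R1)
under SC → 0/0/0/0 0/0/0/1 0/0/1/1 0/2/0/0 0/2/0/1 0/2/1/1 1/2/0/0 1/2/0/1 1/2/1/1
claimed∖SC = {1/0/0/0}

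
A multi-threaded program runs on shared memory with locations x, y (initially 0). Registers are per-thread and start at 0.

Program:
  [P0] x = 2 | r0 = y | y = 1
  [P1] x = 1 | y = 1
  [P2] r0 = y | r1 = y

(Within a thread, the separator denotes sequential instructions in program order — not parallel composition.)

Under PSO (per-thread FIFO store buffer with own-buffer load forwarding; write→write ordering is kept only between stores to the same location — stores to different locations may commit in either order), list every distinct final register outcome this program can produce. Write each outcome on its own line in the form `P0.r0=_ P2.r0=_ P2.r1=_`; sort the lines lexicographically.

P0.r0=0 P2.r0=0 P2.r1=0
P0.r0=0 P2.r0=0 P2.r1=1
P0.r0=0 P2.r0=1 P2.r1=1
P0.r0=1 P2.r0=0 P2.r1=0
P0.r0=1 P2.r0=0 P2.r1=1
P0.r0=1 P2.r0=1 P2.r1=1

outcome vector order: (P0.r0,P2.r0,P2.r1)
|PSO outcomes| = 6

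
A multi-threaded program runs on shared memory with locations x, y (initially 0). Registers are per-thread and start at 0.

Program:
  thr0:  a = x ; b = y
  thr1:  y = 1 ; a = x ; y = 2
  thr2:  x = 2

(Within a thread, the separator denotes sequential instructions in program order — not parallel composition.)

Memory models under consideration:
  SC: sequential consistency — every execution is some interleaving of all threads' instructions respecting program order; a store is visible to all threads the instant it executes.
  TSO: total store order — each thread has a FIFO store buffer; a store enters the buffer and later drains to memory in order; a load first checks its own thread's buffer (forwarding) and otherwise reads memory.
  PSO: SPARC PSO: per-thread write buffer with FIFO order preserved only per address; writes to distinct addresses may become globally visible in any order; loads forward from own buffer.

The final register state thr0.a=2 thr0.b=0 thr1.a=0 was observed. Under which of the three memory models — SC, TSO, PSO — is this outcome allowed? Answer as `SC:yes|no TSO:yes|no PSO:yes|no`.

outcome vector order: (thr0.a,thr0.b,thr1.a)
SC (11): 000 002 010 012 020 022 202 210 212 220 222
TSO (12): 000 002 010 012 020 022 200 202 210 212 220 222
PSO (12): 000 002 010 012 020 022 200 202 210 212 220 222
target 200 ∈ {TSO,PSO}

SC:no TSO:yes PSO:yes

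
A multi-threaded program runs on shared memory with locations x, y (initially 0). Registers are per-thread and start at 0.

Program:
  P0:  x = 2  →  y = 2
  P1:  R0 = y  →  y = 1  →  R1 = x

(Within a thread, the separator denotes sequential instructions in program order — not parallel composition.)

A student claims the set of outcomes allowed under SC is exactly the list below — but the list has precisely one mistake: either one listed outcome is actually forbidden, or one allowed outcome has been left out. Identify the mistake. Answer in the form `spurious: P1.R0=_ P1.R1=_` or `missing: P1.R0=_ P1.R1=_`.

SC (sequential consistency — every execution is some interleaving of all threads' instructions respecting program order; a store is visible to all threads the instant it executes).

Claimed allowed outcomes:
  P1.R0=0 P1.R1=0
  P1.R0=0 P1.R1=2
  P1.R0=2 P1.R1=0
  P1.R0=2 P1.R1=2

spurious: P1.R0=2 P1.R1=0

outcome vector order: (P1.R0,P1.R1)
SC: 3 outcomes — {0/0, 0/2, 2/2}
claimed∖SC = {2/0}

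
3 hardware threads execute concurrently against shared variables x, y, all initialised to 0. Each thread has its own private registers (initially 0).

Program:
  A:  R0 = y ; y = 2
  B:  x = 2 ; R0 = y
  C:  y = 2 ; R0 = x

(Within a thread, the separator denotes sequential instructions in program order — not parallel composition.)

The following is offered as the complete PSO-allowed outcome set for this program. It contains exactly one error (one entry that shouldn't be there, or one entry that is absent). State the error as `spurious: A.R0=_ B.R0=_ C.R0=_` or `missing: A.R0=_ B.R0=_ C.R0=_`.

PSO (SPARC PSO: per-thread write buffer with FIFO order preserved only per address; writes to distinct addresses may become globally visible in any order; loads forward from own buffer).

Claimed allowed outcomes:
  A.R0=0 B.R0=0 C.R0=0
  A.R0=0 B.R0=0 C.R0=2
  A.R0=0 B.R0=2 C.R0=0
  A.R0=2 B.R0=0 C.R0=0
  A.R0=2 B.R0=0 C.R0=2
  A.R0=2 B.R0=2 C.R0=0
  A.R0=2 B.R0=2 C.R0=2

missing: A.R0=0 B.R0=2 C.R0=2

outcome vector order: (A.R0,B.R0,C.R0)
under PSO → 0/0/0, 0/0/2, 0/2/0, 0/2/2, 2/0/0, 2/0/2, 2/2/0, 2/2/2
PSO∖claimed = {0/2/2}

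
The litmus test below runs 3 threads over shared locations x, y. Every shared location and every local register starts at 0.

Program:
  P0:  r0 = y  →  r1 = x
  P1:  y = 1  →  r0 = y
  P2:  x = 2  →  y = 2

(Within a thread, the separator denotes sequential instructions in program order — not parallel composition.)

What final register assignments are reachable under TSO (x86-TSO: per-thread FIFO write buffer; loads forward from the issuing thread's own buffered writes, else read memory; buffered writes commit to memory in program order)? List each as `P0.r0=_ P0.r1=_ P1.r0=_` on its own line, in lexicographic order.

P0.r0=0 P0.r1=0 P1.r0=1
P0.r0=0 P0.r1=0 P1.r0=2
P0.r0=0 P0.r1=2 P1.r0=1
P0.r0=0 P0.r1=2 P1.r0=2
P0.r0=1 P0.r1=0 P1.r0=1
P0.r0=1 P0.r1=0 P1.r0=2
P0.r0=1 P0.r1=2 P1.r0=1
P0.r0=1 P0.r1=2 P1.r0=2
P0.r0=2 P0.r1=2 P1.r0=1
P0.r0=2 P0.r1=2 P1.r0=2

outcome vector order: (P0.r0,P0.r1,P1.r0)
|TSO outcomes| = 10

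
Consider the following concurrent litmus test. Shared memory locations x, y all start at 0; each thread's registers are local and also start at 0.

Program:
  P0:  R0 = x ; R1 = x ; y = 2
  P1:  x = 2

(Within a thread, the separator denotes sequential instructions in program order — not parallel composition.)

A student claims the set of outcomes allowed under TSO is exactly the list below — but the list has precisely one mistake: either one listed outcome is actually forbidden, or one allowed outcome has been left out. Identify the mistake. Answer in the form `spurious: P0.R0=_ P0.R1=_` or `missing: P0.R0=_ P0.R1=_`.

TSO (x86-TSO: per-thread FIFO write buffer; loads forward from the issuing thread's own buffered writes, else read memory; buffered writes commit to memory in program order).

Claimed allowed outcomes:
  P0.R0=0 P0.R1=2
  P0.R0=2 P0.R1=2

missing: P0.R0=0 P0.R1=0

outcome vector order: (P0.R0,P0.R1)
TSO: 3 outcomes — {(0,0); (0,2); (2,2)}
TSO∖claimed = {(0,0)}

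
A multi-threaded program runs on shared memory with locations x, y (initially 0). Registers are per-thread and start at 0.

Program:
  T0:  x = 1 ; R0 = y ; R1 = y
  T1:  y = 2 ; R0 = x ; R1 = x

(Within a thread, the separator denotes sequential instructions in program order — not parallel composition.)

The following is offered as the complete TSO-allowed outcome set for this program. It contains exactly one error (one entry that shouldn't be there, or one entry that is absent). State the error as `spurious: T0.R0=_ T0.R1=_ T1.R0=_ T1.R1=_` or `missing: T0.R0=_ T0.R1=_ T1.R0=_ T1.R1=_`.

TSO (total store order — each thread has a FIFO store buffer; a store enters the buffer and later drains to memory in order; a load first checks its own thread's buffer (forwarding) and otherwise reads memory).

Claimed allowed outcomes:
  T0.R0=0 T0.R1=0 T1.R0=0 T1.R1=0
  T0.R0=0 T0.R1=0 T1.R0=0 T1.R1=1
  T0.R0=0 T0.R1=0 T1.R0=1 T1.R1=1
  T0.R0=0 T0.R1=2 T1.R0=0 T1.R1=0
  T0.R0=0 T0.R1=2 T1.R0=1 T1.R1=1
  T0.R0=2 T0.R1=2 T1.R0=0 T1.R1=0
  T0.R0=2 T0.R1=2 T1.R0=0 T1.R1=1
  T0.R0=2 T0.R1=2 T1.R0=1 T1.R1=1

missing: T0.R0=0 T0.R1=2 T1.R0=0 T1.R1=1

outcome vector order: (T0.R0,T0.R1,T1.R0,T1.R1)
under TSO → 0000; 0001; 0011; 0200; 0201; 0211; 2200; 2201; 2211
TSO∖claimed = {0201}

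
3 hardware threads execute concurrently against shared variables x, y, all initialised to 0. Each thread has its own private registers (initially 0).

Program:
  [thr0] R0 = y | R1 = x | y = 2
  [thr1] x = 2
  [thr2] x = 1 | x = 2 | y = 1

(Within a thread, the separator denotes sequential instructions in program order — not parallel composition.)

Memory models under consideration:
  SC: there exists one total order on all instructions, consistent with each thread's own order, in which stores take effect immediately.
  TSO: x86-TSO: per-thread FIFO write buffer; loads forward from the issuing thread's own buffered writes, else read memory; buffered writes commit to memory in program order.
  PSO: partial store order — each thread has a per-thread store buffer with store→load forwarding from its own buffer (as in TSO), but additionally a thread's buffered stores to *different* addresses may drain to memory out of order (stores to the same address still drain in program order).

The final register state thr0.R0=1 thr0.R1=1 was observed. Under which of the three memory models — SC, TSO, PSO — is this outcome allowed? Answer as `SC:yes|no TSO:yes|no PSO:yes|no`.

outcome vector order: (thr0.R0,thr0.R1)
SC (4): <0 0> <0 1> <0 2> <1 2>
TSO (4): <0 0> <0 1> <0 2> <1 2>
PSO (6): <0 0> <0 1> <0 2> <1 0> <1 1> <1 2>
target <1 1> ∈ {PSO}

SC:no TSO:no PSO:yes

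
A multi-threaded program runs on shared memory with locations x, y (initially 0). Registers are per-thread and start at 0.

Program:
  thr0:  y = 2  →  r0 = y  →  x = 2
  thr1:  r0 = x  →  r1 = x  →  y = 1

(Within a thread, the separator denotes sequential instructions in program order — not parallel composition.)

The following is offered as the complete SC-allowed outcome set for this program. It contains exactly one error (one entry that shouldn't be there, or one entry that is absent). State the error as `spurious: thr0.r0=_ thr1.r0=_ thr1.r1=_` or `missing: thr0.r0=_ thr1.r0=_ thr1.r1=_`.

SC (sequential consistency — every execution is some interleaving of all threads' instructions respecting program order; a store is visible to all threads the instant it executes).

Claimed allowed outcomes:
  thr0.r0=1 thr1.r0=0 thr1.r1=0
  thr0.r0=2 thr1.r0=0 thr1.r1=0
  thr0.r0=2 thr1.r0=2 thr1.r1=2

outcome vector order: (thr0.r0,thr1.r0,thr1.r1)
SC: 4 outcomes — {100 200 202 222}
SC∖claimed = {202}

missing: thr0.r0=2 thr1.r0=0 thr1.r1=2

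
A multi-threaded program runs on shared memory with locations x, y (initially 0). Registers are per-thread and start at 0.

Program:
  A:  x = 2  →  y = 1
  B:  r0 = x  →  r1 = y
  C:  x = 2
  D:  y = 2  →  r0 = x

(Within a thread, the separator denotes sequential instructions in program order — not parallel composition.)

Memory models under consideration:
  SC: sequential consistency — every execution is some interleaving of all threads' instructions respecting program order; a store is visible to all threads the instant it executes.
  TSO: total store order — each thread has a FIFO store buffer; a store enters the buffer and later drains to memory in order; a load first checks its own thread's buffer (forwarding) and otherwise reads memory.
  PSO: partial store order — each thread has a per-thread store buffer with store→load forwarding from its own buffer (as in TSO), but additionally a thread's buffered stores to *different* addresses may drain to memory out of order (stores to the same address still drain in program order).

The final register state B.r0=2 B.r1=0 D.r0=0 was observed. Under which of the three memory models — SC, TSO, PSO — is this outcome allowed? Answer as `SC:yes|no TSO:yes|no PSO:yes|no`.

outcome vector order: (B.r0,B.r1,D.r0)
SC: 11 outcomes — {(0,0,0); (0,0,2); (0,1,0); (0,1,2); (0,2,0); (0,2,2); (2,0,2); (2,1,0); (2,1,2); (2,2,0); (2,2,2)}
TSO: 12 outcomes — {(0,0,0); (0,0,2); (0,1,0); (0,1,2); (0,2,0); (0,2,2); (2,0,0); (2,0,2); (2,1,0); (2,1,2); (2,2,0); (2,2,2)}
PSO: 12 outcomes — {(0,0,0); (0,0,2); (0,1,0); (0,1,2); (0,2,0); (0,2,2); (2,0,0); (2,0,2); (2,1,0); (2,1,2); (2,2,0); (2,2,2)}
target (2,0,0) ∈ {TSO,PSO}

SC:no TSO:yes PSO:yes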